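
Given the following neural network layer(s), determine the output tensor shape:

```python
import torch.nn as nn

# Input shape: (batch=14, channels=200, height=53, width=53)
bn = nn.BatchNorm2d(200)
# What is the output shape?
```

Input: (14, 200, 53, 53) -> Output: (14, 200, 53, 53)

Answer: (14, 200, 53, 53)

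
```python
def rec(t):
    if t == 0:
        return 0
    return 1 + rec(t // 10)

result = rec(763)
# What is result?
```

Count of digits of 763: 3

Answer: 3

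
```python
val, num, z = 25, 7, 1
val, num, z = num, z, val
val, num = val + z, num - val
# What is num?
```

Trace:
`val, num, z = 25, 7, 1` → val = 25; num = 7; z = 1
`val, num, z = num, z, val` → val = 7; num = 1; z = 25
`val, num = val + z, num - val` → val = 32; num = -6
So num = -6

Answer: -6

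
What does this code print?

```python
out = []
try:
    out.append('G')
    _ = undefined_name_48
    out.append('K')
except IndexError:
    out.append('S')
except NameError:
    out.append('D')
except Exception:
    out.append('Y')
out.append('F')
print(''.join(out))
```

Execution trace: 'G' (try body) → 'D' (except NameError) → 'F' (after the try/except). Output: GDF

Answer: GDF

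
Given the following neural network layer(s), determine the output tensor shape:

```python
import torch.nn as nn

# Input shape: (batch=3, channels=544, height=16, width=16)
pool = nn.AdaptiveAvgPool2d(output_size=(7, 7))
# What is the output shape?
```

Input: (3, 544, 16, 16) -> Output: (3, 544, 7, 7)

Answer: (3, 544, 7, 7)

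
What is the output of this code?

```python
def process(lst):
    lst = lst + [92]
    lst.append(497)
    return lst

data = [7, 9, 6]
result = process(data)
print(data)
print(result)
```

Key concept: rebinding parameter vs mutation.
Step by step:
`data = [7, 9, 6]` → data = [7, 9, 6]
`result = process(data)` → result = [7, 9, 6, 92, 497]
`print(data)` → prints [7, 9, 6]
`print(result)` → prints [7, 9, 6, 92, 497]

Answer:
[7, 9, 6]
[7, 9, 6, 92, 497]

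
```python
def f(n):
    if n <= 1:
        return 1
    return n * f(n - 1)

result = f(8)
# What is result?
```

f(8) = 8 * 7 * 6 * 5 * 4 * 3 * 2 * 1 = 40320

Answer: 40320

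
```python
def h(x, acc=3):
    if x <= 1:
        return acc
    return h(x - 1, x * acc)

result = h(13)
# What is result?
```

Accumulator trace (n, acc): (13, 3) -> (12, 39) -> (11, 468) -> (10, 5148) -> (9, 51480) -> (8, 463320) -> (7, 3706560) -> (6, 25945920) -> (5, 155675520) -> (4, 778377600) -> (3, 3113510400) -> (2, 9340531200) -> (1, 18681062400) -> return 18681062400

Answer: 18681062400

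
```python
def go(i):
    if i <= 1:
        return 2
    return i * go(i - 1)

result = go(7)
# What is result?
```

go(7) = 7 * 6 * 5 * 4 * 3 * 2 * 2 = 10080

Answer: 10080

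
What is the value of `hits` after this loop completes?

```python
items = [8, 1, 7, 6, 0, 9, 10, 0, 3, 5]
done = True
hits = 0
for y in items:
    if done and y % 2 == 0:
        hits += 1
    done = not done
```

Count even values at even positions
`hits` takes the values: 0 → 1 → 2 → 3

Answer: 3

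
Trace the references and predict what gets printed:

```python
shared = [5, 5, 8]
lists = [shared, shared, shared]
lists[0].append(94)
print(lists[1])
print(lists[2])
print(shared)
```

Key concept: list of same reference.
Step by step:
`shared = [5, 5, 8]` → shared = [5, 5, 8]
`lists = [shared, shared, shared]` → lists = [[5, 5, 8], [5, 5, 8], [5, 5, 8]]
`lists[0].append(94)` → shared = [5, 5, 8, 94]; lists = [[5, 5, 8, 94], [5, 5, 8, 94], [5, 5, 8, 94]]
`print(lists[1])` → prints [5, 5, 8, 94]
`print(lists[2])` → prints [5, 5, 8, 94]
`print(shared)` → prints [5, 5, 8, 94]

Answer:
[5, 5, 8, 94]
[5, 5, 8, 94]
[5, 5, 8, 94]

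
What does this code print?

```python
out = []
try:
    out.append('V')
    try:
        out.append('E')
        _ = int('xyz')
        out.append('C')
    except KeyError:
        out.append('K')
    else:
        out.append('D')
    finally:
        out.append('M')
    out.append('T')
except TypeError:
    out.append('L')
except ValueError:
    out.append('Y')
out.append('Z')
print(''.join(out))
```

Execution trace: 'V' (try body) → 'E' (inner try body) → 'M' (inner finally) → 'Y' (except ValueError) → 'Z' (after the try/except). Output: VEMYZ

Answer: VEMYZ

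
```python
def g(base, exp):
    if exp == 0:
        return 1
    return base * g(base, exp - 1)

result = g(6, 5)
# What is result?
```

g(6, 5) = 6 * 6 * 6 * 6 * 6 = 7776

Answer: 7776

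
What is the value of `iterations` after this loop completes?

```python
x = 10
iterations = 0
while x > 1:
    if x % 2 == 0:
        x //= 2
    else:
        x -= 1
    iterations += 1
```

Steps to reduce 10 to 1
`iterations` takes the values: 0 → 1 → 2 → 3 → 4

Answer: 4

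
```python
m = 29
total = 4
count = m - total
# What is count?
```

Trace:
`m = 29` → m = 29
`total = 4` → total = 4
`count = m - total` → count = 25
So count = 25

Answer: 25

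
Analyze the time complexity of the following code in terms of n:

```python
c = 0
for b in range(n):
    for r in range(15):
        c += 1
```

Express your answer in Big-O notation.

Each loop level contributes: n × 1. Multiplying the contributions gives O(n).

Answer: O(n)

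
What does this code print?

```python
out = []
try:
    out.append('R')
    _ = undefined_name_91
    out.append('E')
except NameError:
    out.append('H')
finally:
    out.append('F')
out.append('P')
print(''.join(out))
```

Execution trace: 'R' (try body) → 'H' (except NameError) → 'F' (finally) → 'P' (after the try/except). Output: RHFP

Answer: RHFP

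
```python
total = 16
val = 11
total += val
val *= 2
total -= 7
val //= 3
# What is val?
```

Trace:
`total = 16` → total = 16
`val = 11` → val = 11
`total += val` → total = 27
`val *= 2` → val = 22
`total -= 7` → total = 20
`val //= 3` → val = 7
So val = 7

Answer: 7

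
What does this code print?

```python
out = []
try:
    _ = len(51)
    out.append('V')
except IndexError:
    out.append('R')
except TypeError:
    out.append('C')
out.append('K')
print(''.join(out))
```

Execution trace: 'C' (except TypeError) → 'K' (after the try/except). Output: CK

Answer: CK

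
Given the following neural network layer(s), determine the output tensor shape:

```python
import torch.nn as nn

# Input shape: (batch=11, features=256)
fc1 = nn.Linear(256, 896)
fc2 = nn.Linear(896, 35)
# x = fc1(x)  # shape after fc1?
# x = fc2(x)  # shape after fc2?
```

Input: (11, 256) -> after fc1: (11, 896) -> Output: (11, 35)

Answer: (11, 35)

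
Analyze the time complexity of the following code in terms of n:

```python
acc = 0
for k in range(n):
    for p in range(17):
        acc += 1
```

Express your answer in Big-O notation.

Each loop level contributes: n × 1. Multiplying the contributions gives O(n).

Answer: O(n)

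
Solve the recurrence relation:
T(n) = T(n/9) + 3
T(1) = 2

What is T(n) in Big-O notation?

Each step divides n by 9 and adds 3. After log_9(n) steps we reach T(1)=2. So T(n) = 3·log_9(n) + 2 = O(log n).

Answer: O(log n)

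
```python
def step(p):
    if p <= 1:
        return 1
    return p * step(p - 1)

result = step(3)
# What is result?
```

step(3) = 3 * 2 * 1 = 6

Answer: 6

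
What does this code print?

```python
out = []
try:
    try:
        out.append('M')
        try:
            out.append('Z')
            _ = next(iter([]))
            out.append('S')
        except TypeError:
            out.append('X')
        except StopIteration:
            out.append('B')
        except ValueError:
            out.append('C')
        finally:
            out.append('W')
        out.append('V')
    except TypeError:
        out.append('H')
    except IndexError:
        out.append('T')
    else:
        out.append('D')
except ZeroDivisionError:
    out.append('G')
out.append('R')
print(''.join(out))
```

Execution trace: 'M' (try body) → 'Z' (inner try body) → 'B' (inner except StopIteration) → 'W' (inner finally) → 'V' (try body, no exception) → 'D' (else) → 'R' (after the try/except). Output: MZBWVDR

Answer: MZBWVDR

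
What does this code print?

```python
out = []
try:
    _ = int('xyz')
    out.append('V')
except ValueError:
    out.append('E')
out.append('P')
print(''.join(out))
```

Execution trace: 'E' (except ValueError) → 'P' (after the try/except). Output: EP

Answer: EP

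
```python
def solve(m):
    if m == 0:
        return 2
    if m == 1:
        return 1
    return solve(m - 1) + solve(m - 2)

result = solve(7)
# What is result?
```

Build up from base cases: solve(0)=2, solve(1)=1, solve(2)=3, solve(3)=4, solve(4)=7, solve(5)=11, solve(6)=18, ..., solve(7)=29

Answer: 29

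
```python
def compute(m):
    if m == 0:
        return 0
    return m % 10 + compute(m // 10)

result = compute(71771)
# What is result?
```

Sum of digits of 71771: 1 + 7 + 7 + 1 + 7 = 23

Answer: 23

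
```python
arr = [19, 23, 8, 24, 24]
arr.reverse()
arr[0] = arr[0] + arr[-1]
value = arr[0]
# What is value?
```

Trace:
`arr = [19, 23, 8, 24, 24]` → arr = [19, 23, 8, 24, 24]
`arr.reverse()` → arr = [24, 24, 8, 23, 19]
`arr[0] = arr[0] + arr[-1]` → arr = [43, 24, 8, 23, 19]
`value = arr[0]` → value = 43
So value = 43

Answer: 43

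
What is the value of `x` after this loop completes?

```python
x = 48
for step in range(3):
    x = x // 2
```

Halve 3 times: 48 // 2^3 = 6
`x` takes the values: 48 → 24 → 12 → 6

Answer: 6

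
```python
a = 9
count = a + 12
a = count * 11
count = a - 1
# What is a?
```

Trace:
`a = 9` → a = 9
`count = a + 12` → count = 21
`a = count * 11` → a = 231
`count = a - 1` → count = 230
So a = 231

Answer: 231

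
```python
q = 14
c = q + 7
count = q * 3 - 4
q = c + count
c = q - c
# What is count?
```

Trace:
`q = 14` → q = 14
`c = q + 7` → c = 21
`count = q * 3 - 4` → count = 38
`q = c + count` → q = 59
`c = q - c` → c = 38
So count = 38

Answer: 38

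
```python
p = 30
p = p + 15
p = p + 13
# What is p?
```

Trace:
`p = 30` → p = 30
`p = p + 15` → p = 45
`p = p + 13` → p = 58
So p = 58

Answer: 58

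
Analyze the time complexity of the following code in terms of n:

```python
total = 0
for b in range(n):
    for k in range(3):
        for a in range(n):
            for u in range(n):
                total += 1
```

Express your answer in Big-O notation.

Each loop level contributes: n × 1 × n × n. Multiplying the contributions gives O(n^3).

Answer: O(n^3)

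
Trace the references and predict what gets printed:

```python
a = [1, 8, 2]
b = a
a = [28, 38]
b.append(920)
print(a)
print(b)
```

Key concept: rebinding vs mutation: a is rebound to a new list, b still points at the original.
Step by step:
`a = [1, 8, 2]` → a = [1, 8, 2]
`b = a` → b = [1, 8, 2] (same object as a)
`a = [28, 38]` → a = [28, 38]
`b.append(920)` → b = [1, 8, 2, 920]
`print(a)` → prints [28, 38]
`print(b)` → prints [1, 8, 2, 920]

Answer:
[28, 38]
[1, 8, 2, 920]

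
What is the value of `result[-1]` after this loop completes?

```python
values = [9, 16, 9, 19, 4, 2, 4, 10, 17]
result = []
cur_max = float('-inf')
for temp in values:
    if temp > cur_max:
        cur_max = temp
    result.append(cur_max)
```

Running max ends at 19
`result` takes the values: [] → [9] → [9, 16] → [9, 16, 16] → [9, 16, 16, 19] → [9, 16, 16, 19, 19] → [9, 16, 16, 19, 19, 19] → [9, 16, 16, 19, 19, 19, 19] → [9, 16, 16, 19, 19, 19, 19, 19] → [9, 16, 16, 19, 19, 19, 19, 19, 19]
So `result[-1]` = 19

Answer: 19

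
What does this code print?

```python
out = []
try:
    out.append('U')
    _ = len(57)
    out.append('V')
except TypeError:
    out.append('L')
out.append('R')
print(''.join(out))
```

Execution trace: 'U' (try body) → 'L' (except TypeError) → 'R' (after the try/except). Output: ULR

Answer: ULR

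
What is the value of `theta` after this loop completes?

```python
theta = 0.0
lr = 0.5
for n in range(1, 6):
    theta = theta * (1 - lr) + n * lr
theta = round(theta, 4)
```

Moving average with lr=0.5
`theta` takes the values: 0.0 → 0.5 → 1.25 → 2.125 → 3.0625 → 4.03125 → 4.0312

Answer: 4.0312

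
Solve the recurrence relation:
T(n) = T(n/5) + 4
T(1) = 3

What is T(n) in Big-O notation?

Each step divides n by 5 and adds 4. After log_5(n) steps we reach T(1)=3. So T(n) = 4·log_5(n) + 3 = O(log n).

Answer: O(log n)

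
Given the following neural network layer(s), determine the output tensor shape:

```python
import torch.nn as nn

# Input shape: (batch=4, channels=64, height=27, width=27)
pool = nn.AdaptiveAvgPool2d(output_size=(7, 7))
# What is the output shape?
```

Input: (4, 64, 27, 27) -> Output: (4, 64, 7, 7)

Answer: (4, 64, 7, 7)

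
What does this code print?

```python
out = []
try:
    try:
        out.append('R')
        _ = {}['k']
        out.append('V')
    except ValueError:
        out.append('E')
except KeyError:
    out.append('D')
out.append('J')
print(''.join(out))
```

Execution trace: 'R' (try body) → 'D' (outer except KeyError) → 'J' (after the try/except). Output: RDJ

Answer: RDJ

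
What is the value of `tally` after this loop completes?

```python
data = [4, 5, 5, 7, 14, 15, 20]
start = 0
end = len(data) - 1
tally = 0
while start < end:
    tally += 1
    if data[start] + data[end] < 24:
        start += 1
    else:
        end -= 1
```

Steps to find pair summing to 24
`tally` takes the values: 0 → 1 → 2 → 3 → 4 → 5 → 6

Answer: 6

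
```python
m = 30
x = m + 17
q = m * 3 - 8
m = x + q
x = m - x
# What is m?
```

Trace:
`m = 30` → m = 30
`x = m + 17` → x = 47
`q = m * 3 - 8` → q = 82
`m = x + q` → m = 129
`x = m - x` → x = 82
So m = 129

Answer: 129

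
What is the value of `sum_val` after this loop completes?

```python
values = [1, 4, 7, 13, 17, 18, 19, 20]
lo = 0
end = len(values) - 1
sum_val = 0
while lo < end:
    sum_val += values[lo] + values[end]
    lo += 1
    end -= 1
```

Sum of pairs from ends
`sum_val` takes the values: 0 → 21 → 44 → 69 → 99

Answer: 99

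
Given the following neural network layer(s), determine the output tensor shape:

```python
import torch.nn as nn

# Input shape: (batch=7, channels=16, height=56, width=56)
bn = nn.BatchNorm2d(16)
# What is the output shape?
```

Input: (7, 16, 56, 56) -> Output: (7, 16, 56, 56)

Answer: (7, 16, 56, 56)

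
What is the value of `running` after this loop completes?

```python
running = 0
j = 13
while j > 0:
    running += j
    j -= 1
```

Sum 13 down to 1
`running` takes the values: 0 → 13 → 25 → 36 → 46 → 55 → 63 → 70 → 76 → 81 → 85 → 88 → 90 → 91

Answer: 91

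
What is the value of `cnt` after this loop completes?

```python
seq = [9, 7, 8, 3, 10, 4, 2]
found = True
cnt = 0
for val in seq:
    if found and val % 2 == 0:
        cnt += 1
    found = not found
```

Count even values at even positions
`cnt` takes the values: 0 → 1 → 2 → 3

Answer: 3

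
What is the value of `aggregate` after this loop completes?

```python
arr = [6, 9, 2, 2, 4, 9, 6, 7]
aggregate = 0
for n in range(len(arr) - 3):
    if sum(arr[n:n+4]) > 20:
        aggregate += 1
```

Count windows with sum > 20
`aggregate` takes the values: 0 → 1 → 2

Answer: 2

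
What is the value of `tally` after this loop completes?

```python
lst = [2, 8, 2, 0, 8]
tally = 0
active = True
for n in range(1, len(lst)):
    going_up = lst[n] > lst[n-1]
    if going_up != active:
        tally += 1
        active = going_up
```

Count direction changes in [2, 8, 2, 0, 8]
`tally` takes the values: 0 → 1 → 2

Answer: 2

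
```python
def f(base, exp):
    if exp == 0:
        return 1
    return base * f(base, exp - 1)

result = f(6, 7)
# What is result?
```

f(6, 7) = 6 * 6 * 6 * 6 * 6 * 6 * 6 = 279936

Answer: 279936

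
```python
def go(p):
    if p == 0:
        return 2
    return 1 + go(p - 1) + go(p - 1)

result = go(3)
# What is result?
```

go(p) = 1 + 2·go(p-1), go(0)=2. Closed form: (2+1)·2^3 - 1 = 23.

Answer: 23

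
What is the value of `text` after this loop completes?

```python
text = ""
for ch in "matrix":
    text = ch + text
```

Reverse 'matrix'
`text` takes the values: "" → "m" → "am" → "tam" → "rtam" → "irtam" → "xirtam"

Answer: "xirtam"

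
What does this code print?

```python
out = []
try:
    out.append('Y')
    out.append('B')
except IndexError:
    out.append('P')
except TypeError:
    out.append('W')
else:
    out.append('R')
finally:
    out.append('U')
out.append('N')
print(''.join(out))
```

Execution trace: 'Y' (try body) → 'B' (try body, no exception) → 'R' (else) → 'U' (finally) → 'N' (after the try/except). Output: YBRUN

Answer: YBRUN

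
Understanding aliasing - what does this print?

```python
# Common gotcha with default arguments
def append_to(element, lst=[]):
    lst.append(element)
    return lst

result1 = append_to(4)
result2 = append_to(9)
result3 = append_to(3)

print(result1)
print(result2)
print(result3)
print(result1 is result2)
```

Key concept: mutable default argument gotcha.
Step by step:
`result1 = append_to(4)` → result1 = [4]
`result2 = append_to(9)` → result1 = [4, 9] (same object as result2); result2 = [4, 9] (same object as result1)
`result3 = append_to(3)` → result1 = [4, 9, 3] (same object as result2, result3); result2 = [4, 9, 3] (same object as result1, result3); result3 = [4, 9, 3] (same object as result1, result2)
`print(result1)` → prints [4, 9, 3]
`print(result2)` → prints [4, 9, 3]
`print(result3)` → prints [4, 9, 3]
`print(result1 is result2)` → prints True

Answer:
[4, 9, 3]
[4, 9, 3]
[4, 9, 3]
True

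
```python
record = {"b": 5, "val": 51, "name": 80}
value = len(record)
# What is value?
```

Trace:
`record = {"b": 5, "val": 51, "name": 80}` → record = {'b': 5, 'val': 51, 'name': 80}
`value = len(record)` → value = 3
So value = 3

Answer: 3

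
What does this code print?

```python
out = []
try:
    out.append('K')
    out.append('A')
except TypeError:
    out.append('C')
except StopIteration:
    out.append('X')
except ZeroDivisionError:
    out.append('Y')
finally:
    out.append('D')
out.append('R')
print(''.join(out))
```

Execution trace: 'K' (try body) → 'A' (try body, no exception) → 'D' (finally) → 'R' (after the try/except). Output: KADR

Answer: KADR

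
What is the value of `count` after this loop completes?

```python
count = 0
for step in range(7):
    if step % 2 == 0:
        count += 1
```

Count numbers divisible by 2 in range(7)
`count` takes the values: 0 → 1 → 2 → 3 → 4

Answer: 4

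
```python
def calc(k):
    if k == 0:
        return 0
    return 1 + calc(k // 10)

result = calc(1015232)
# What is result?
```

Count of digits of 1015232: 7

Answer: 7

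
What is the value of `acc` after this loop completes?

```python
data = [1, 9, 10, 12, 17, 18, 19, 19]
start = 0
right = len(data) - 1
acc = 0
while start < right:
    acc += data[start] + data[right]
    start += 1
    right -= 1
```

Sum of pairs from ends
`acc` takes the values: 0 → 20 → 48 → 76 → 105

Answer: 105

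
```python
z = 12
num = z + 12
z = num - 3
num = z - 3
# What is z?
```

Trace:
`z = 12` → z = 12
`num = z + 12` → num = 24
`z = num - 3` → z = 21
`num = z - 3` → num = 18
So z = 21

Answer: 21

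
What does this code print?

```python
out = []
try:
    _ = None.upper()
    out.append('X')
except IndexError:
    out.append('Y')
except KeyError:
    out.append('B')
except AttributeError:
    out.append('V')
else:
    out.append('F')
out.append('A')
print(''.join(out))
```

Execution trace: 'V' (except AttributeError) → 'A' (after the try/except). Output: VA

Answer: VA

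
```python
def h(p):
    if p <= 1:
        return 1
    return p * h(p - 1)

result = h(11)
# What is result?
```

h(11) = 11 * 10 * 9 * 8 * 7 * 6 * 5 * 4 * 3 * 2 * 1 = 39916800

Answer: 39916800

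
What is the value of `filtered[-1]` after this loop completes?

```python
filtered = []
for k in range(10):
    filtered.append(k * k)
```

Last element of squares 0 to 9
`filtered` takes the values: [] → [0] → [0, 1] → [0, 1, 4] → [0, 1, 4, 9] → [0, 1, 4, 9, 16] → [0, 1, 4, 9, 16, 25] → [0, 1, 4, 9, 16, 25, 36] → [0, 1, 4, 9, 16, 25, 36, 49] → [0, 1, 4, 9, 16, 25, 36, 49, 64] → [0, 1, 4, 9, 16, 25, 36, 49, 64, 81]
So `filtered[-1]` = 81

Answer: 81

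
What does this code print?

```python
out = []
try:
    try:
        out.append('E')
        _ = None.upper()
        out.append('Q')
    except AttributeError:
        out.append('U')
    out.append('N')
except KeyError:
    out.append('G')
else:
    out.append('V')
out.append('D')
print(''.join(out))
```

Execution trace: 'E' (inner try body) → 'U' (inner except AttributeError) → 'N' (try body, no exception) → 'V' (else) → 'D' (after the try/except). Output: EUNVD

Answer: EUNVD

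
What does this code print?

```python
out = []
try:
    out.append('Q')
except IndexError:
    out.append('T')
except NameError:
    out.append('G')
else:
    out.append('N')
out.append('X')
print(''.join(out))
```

Execution trace: 'Q' (try body, no exception) → 'N' (else) → 'X' (after the try/except). Output: QNX

Answer: QNX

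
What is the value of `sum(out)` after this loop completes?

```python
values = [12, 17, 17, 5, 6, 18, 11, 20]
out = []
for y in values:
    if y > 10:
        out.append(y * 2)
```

Sum of doubled values > 10
`out` takes the values: [] → [24] → [24, 34] → [24, 34, 34] → [24, 34, 34, 36] → [24, 34, 34, 36, 22] → [24, 34, 34, 36, 22, 40]
So `sum(out)` = 190

Answer: 190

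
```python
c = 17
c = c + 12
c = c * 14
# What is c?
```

Trace:
`c = 17` → c = 17
`c = c + 12` → c = 29
`c = c * 14` → c = 406
So c = 406

Answer: 406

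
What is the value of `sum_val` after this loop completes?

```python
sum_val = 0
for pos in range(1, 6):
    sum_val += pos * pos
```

Sum of squares 1² to 5² = 55
`sum_val` takes the values: 0 → 1 → 5 → 14 → 30 → 55

Answer: 55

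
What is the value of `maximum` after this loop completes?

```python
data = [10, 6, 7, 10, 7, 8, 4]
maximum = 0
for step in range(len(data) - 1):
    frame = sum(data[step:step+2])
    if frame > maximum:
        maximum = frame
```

Max sum of 2-element window in [10, 6, 7, 10, 7, 8, 4]
`maximum` takes the values: 0 → 16 → 17

Answer: 17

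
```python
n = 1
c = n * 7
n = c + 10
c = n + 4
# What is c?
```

Trace:
`n = 1` → n = 1
`c = n * 7` → c = 7
`n = c + 10` → n = 17
`c = n + 4` → c = 21
So c = 21

Answer: 21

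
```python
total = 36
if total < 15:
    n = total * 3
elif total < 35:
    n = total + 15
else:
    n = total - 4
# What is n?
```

Trace:
`total = 36` → total = 36
`if total < 15: ...` → total < 15 is False, total < 35 is False, take else branch → n = 32
So n = 32

Answer: 32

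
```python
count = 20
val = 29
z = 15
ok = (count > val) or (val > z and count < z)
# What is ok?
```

Trace:
`count = 20` → count = 20
`val = 29` → val = 29
`z = 15` → z = 15
`ok = (count > val) or (val > z and count < z)` → ok = False
So ok = False

Answer: False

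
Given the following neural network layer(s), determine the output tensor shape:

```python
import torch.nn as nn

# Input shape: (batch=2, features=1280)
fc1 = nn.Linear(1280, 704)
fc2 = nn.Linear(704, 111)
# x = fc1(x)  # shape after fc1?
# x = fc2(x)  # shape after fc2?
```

Input: (2, 1280) -> after fc1: (2, 704) -> Output: (2, 111)

Answer: (2, 111)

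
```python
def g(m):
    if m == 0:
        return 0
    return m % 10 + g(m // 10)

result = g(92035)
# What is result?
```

Sum of digits of 92035: 5 + 3 + 0 + 2 + 9 = 19

Answer: 19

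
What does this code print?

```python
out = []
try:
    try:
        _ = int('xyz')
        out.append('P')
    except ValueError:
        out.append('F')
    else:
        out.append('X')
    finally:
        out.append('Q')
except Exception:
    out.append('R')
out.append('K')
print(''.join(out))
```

Execution trace: 'F' (inner except ValueError) → 'Q' (inner finally) → 'K' (after the try/except). Output: FQK

Answer: FQK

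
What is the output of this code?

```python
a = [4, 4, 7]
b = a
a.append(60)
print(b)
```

Key concept: basic list aliasing.
Step by step:
`a = [4, 4, 7]` → a = [4, 4, 7]
`b = a` → b = [4, 4, 7] (same object as a)
`a.append(60)` → a = [4, 4, 7, 60] (same object as b); b = [4, 4, 7, 60] (same object as a)
`print(b)` → prints [4, 4, 7, 60]

Answer: [4, 4, 7, 60]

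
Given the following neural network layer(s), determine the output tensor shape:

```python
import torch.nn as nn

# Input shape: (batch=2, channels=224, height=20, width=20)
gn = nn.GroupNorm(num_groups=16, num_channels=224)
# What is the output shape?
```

Input: (2, 224, 20, 20) -> Output: (2, 224, 20, 20)

Answer: (2, 224, 20, 20)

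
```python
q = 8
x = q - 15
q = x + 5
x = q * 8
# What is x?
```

Trace:
`q = 8` → q = 8
`x = q - 15` → x = -7
`q = x + 5` → q = -2
`x = q * 8` → x = -16
So x = -16

Answer: -16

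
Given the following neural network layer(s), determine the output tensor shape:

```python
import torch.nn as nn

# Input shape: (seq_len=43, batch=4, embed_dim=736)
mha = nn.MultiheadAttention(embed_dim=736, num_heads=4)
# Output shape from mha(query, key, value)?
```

Input: (43, 4, 736) -> Output: (43, 4, 736)

Answer: (43, 4, 736)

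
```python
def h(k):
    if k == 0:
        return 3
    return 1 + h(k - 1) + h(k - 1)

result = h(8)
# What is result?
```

h(k) = 1 + 2·h(k-1), h(0)=3. Closed form: (3+1)·2^8 - 1 = 1023.

Answer: 1023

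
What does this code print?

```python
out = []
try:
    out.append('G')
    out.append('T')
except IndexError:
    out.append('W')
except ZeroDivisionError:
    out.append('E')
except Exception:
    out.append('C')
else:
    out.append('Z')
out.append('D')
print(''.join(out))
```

Execution trace: 'G' (try body) → 'T' (try body, no exception) → 'Z' (else) → 'D' (after the try/except). Output: GTZD

Answer: GTZD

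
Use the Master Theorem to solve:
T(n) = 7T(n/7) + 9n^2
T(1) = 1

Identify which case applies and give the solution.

a=7, b=7, f(n)=9n^2. log_7(7) = 1. Since c=2 > 1 and the regularity condition holds (7(n/7)^2 = (7/7^2)n^2 with 7/7^2 < 1), Case 3 applies: T(n) = Θ(f(n)) = O(n^2).

Answer: O(n^2) - Case 3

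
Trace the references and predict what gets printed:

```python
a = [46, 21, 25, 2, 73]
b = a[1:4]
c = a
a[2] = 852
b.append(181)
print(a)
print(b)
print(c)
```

Key concept: slice vs alias.
Step by step:
`a = [46, 21, 25, 2, 73]` → a = [46, 21, 25, 2, 73]
`b = a[1:4]` → b = [21, 25, 2]
`c = a` → c = [46, 21, 25, 2, 73] (same object as a)
`a[2] = 852` → a = [46, 21, 852, 2, 73] (same object as c); c = [46, 21, 852, 2, 73] (same object as a)
`b.append(181)` → b = [21, 25, 2, 181]
`print(a)` → prints [46, 21, 852, 2, 73]
`print(b)` → prints [21, 25, 2, 181]
`print(c)` → prints [46, 21, 852, 2, 73]

Answer:
[46, 21, 852, 2, 73]
[21, 25, 2, 181]
[46, 21, 852, 2, 73]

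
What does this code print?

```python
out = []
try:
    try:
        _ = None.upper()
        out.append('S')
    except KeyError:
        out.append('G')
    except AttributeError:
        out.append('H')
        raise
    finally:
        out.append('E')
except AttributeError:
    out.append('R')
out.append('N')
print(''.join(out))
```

Execution trace: 'H' (inner except AttributeError) → 'E' (inner finally) → 'R' (outer except AttributeError) → 'N' (after the try/except). Output: HERN

Answer: HERN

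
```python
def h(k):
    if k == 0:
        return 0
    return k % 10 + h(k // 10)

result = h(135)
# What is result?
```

Sum of digits of 135: 5 + 3 + 1 = 9

Answer: 9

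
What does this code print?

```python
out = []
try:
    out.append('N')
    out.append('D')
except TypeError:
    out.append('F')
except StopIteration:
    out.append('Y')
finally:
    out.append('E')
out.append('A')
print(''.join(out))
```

Execution trace: 'N' (try body) → 'D' (try body, no exception) → 'E' (finally) → 'A' (after the try/except). Output: NDEA

Answer: NDEA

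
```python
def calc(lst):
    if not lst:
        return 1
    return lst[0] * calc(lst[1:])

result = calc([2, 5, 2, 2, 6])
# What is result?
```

Product over [2, 5, 2, 2, 6] = 2 * 5 * 2 * 2 * 6 = 240

Answer: 240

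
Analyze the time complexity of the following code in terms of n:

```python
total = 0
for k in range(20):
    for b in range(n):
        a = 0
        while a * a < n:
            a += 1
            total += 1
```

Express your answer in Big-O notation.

Each loop level contributes: 1 × n × √n. Multiplying the contributions gives O(n√n).

Answer: O(n√n)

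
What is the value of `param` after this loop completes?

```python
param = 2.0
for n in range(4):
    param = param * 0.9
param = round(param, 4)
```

Exponential decay: 2.0 * 0.9^4
`param` takes the values: 2.0 → 1.8 → 1.62 → 1.458 → 1.3122

Answer: 1.3122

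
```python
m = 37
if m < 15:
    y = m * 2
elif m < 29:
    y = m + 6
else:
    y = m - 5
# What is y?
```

Trace:
`m = 37` → m = 37
`if m < 15: ...` → m < 15 is False, m < 29 is False, take else branch → y = 32
So y = 32

Answer: 32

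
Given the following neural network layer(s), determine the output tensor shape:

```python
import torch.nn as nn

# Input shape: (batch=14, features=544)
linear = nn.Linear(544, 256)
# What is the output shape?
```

Input: (14, 544) -> Output: (14, 256)

Answer: (14, 256)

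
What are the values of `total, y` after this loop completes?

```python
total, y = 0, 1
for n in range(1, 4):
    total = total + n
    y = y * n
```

Sum and factorial of 1 to 3
`total, y` takes the values: (0, 1) → (1, 1) → (3, 1) → (3, 2) → (6, 2) → (6, 6)

Answer: 6, 6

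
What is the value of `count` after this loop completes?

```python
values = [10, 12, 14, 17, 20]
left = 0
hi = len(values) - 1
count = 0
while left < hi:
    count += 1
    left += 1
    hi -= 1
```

Iterations until pointers meet (list length 5)
`count` takes the values: 0 → 1 → 2

Answer: 2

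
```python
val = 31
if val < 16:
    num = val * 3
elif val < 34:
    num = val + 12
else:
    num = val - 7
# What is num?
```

Trace:
`val = 31` → val = 31
`if val < 16: ...` → val < 16 is False, val < 34 is True → num = 43
So num = 43

Answer: 43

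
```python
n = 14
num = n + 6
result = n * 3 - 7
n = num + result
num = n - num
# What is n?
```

Trace:
`n = 14` → n = 14
`num = n + 6` → num = 20
`result = n * 3 - 7` → result = 35
`n = num + result` → n = 55
`num = n - num` → num = 35
So n = 55

Answer: 55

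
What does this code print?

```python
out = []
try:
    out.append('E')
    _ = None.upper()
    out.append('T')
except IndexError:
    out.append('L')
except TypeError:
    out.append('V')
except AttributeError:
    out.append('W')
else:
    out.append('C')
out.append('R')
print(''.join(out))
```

Execution trace: 'E' (try body) → 'W' (except AttributeError) → 'R' (after the try/except). Output: EWR

Answer: EWR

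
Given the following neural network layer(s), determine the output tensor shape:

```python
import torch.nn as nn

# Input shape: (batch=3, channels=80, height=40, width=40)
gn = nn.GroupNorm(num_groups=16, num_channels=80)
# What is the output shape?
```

Input: (3, 80, 40, 40) -> Output: (3, 80, 40, 40)

Answer: (3, 80, 40, 40)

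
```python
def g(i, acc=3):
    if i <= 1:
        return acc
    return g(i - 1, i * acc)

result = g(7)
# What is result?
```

Accumulator trace (n, acc): (7, 3) -> (6, 21) -> (5, 126) -> (4, 630) -> (3, 2520) -> (2, 7560) -> (1, 15120) -> return 15120

Answer: 15120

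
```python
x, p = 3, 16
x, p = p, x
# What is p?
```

Trace:
`x, p = 3, 16` → x = 3; p = 16
`x, p = p, x` → x = 16; p = 3
So p = 3

Answer: 3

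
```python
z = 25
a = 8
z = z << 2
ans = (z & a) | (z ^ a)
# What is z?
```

Trace:
`z = 25` → z = 25
`a = 8` → a = 8
`z = z << 2` → z = 100
`ans = (z & a) | (z ^ a)` → ans = 108
So z = 100

Answer: 100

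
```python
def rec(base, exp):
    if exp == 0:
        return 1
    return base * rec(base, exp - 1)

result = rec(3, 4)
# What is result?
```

rec(3, 4) = 3 * 3 * 3 * 3 = 81

Answer: 81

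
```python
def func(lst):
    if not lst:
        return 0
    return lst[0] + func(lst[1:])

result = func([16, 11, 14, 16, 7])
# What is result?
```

16 + 11 + 14 + 16 + 7 + 0 = 64

Answer: 64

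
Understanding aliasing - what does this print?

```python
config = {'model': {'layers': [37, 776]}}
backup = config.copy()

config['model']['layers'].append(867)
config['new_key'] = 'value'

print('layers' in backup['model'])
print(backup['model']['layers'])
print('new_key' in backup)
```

Key concept: shallow copy gotcha with nested dict.
Step by step:
`config = {'model': {'layers': [37, 776]}}` → config = {'model': {'layers': [37, 776]}}
`backup = config.copy()` → backup = {'model': {'layers': [37, 776]}}
`config['model']['layers'].append(867)` → config = {'model': {'layers': [37, 776, 867]}}; backup = {'model': {'layers': [37, 776, 867]}}
`config['new_key'] = 'value'` → config = {'model': {'layers': [37, 776, 867]}, 'new_key': 'value'}
`print('layers' in backup['model'])` → prints True
`print(backup['model']['layers'])` → prints [37, 776, 867]
`print('new_key' in backup)` → prints False

Answer:
True
[37, 776, 867]
False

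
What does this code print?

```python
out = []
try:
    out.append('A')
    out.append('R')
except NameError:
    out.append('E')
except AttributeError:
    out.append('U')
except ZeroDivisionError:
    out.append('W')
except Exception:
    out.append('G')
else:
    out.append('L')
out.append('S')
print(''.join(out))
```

Execution trace: 'A' (try body) → 'R' (try body, no exception) → 'L' (else) → 'S' (after the try/except). Output: ARLS

Answer: ARLS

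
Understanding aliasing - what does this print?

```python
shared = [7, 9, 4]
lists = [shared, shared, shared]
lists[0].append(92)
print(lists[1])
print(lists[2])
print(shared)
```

Key concept: list of same reference.
Step by step:
`shared = [7, 9, 4]` → shared = [7, 9, 4]
`lists = [shared, shared, shared]` → lists = [[7, 9, 4], [7, 9, 4], [7, 9, 4]]
`lists[0].append(92)` → shared = [7, 9, 4, 92]; lists = [[7, 9, 4, 92], [7, 9, 4, 92], [7, 9, 4, 92]]
`print(lists[1])` → prints [7, 9, 4, 92]
`print(lists[2])` → prints [7, 9, 4, 92]
`print(shared)` → prints [7, 9, 4, 92]

Answer:
[7, 9, 4, 92]
[7, 9, 4, 92]
[7, 9, 4, 92]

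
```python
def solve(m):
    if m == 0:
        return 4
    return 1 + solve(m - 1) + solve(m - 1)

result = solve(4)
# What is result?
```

solve(m) = 1 + 2·solve(m-1), solve(0)=4. Closed form: (4+1)·2^4 - 1 = 79.

Answer: 79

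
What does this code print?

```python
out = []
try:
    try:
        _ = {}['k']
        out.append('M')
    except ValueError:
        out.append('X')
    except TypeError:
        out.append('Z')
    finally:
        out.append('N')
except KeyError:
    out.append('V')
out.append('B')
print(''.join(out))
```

Execution trace: 'N' (inner finally) → 'V' (outer except KeyError) → 'B' (after the try/except). Output: NVB

Answer: NVB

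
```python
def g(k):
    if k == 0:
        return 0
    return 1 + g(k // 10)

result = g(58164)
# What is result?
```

Count of digits of 58164: 5

Answer: 5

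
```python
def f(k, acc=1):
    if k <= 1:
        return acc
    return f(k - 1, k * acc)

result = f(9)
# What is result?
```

Accumulator trace (n, acc): (9, 1) -> (8, 9) -> (7, 72) -> (6, 504) -> (5, 3024) -> (4, 15120) -> (3, 60480) -> (2, 181440) -> (1, 362880) -> return 362880

Answer: 362880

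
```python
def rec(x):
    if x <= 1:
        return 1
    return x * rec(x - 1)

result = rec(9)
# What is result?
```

rec(9) = 9 * 8 * 7 * 6 * 5 * 4 * 3 * 2 * 1 = 362880

Answer: 362880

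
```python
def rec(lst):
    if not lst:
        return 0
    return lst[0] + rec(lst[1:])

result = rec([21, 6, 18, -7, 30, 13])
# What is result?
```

21 + 6 + 18 + (-7) + 30 + 13 + 0 = 81

Answer: 81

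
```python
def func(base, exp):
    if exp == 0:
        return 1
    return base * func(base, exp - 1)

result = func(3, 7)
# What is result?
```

func(3, 7) = 3 * 3 * 3 * 3 * 3 * 3 * 3 = 2187

Answer: 2187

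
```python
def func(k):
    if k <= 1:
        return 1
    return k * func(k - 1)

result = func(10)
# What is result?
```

func(10) = 10 * 9 * 8 * 7 * 6 * 5 * 4 * 3 * 2 * 1 = 3628800

Answer: 3628800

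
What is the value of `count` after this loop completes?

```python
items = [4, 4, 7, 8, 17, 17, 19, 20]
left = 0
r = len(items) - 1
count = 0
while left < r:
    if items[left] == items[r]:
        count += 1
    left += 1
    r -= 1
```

Count matching pairs from ends
`count` takes the values: 0

Answer: 0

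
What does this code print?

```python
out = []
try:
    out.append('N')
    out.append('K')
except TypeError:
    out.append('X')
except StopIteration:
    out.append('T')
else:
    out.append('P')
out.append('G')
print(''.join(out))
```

Execution trace: 'N' (try body) → 'K' (try body, no exception) → 'P' (else) → 'G' (after the try/except). Output: NKPG

Answer: NKPG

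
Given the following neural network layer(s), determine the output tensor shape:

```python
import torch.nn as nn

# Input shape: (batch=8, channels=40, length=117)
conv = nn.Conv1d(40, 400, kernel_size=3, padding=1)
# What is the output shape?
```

Input: (8, 40, 117) -> Output: (8, 400, 117)

Answer: (8, 400, 117)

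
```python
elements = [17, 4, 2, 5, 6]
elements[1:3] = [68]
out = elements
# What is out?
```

Trace:
`elements = [17, 4, 2, 5, 6]` → elements = [17, 4, 2, 5, 6]
`elements[1:3] = [68]` → elements = [17, 68, 5, 6]
`out = elements` → out = [17, 68, 5, 6]
So out = [17, 68, 5, 6]

Answer: [17, 68, 5, 6]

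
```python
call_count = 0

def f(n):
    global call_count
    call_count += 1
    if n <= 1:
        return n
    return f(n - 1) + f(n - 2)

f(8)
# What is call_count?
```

Calls(n) = 1 + Calls(n-1) + Calls(n-2); Calls(0)=Calls(1)=1. For n=8 this gives 67.

Answer: 67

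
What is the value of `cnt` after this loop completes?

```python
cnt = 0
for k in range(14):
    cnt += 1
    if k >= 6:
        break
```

Loop breaks when k reaches 6, cnt is 7
`cnt` takes the values: 0 → 1 → 2 → 3 → 4 → 5 → 6 → 7

Answer: 7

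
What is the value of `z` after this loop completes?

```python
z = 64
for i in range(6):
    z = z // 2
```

Halve 6 times: 64 // 2^6 = 1
`z` takes the values: 64 → 32 → 16 → 8 → 4 → 2 → 1

Answer: 1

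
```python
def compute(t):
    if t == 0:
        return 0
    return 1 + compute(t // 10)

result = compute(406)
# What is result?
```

Count of digits of 406: 3

Answer: 3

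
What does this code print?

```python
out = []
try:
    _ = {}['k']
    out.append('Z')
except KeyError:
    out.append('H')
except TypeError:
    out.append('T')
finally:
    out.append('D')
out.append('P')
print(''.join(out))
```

Execution trace: 'H' (except KeyError) → 'D' (finally) → 'P' (after the try/except). Output: HDP

Answer: HDP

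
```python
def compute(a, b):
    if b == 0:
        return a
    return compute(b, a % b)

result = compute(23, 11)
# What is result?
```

compute(23, 11) -> compute(11, 1) -> compute(1, 0) -> 1

Answer: 1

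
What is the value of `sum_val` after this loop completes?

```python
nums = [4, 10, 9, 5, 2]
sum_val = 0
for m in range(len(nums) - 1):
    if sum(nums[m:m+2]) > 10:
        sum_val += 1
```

Count windows with sum > 10
`sum_val` takes the values: 0 → 1 → 2 → 3

Answer: 3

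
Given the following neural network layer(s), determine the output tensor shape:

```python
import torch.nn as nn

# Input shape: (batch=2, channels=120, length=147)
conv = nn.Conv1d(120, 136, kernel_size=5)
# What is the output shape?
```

Input: (2, 120, 147) -> Output: (2, 136, 143)

Answer: (2, 136, 143)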